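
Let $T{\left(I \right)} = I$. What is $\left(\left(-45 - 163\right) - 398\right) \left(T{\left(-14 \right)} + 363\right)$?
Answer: $-211494$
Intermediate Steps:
$\left(\left(-45 - 163\right) - 398\right) \left(T{\left(-14 \right)} + 363\right) = \left(\left(-45 - 163\right) - 398\right) \left(-14 + 363\right) = \left(\left(-45 - 163\right) - 398\right) 349 = \left(-208 - 398\right) 349 = \left(-606\right) 349 = -211494$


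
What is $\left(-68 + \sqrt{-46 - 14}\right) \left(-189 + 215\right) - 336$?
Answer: $-2104 + 52 i \sqrt{15} \approx -2104.0 + 201.4 i$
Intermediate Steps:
$\left(-68 + \sqrt{-46 - 14}\right) \left(-189 + 215\right) - 336 = \left(-68 + \sqrt{-60}\right) 26 - 336 = \left(-68 + 2 i \sqrt{15}\right) 26 - 336 = \left(-1768 + 52 i \sqrt{15}\right) - 336 = -2104 + 52 i \sqrt{15}$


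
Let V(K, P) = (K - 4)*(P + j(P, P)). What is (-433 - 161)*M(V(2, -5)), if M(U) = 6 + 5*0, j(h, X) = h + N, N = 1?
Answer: -3564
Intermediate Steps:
j(h, X) = 1 + h (j(h, X) = h + 1 = 1 + h)
V(K, P) = (1 + 2*P)*(-4 + K) (V(K, P) = (K - 4)*(P + (1 + P)) = (-4 + K)*(1 + 2*P) = (1 + 2*P)*(-4 + K))
M(U) = 6 (M(U) = 6 + 0 = 6)
(-433 - 161)*M(V(2, -5)) = (-433 - 161)*6 = -594*6 = -3564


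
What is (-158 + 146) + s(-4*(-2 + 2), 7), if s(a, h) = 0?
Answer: -12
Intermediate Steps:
(-158 + 146) + s(-4*(-2 + 2), 7) = (-158 + 146) + 0 = -12 + 0 = -12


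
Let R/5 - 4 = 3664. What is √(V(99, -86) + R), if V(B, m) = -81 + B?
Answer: √18358 ≈ 135.49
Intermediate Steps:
R = 18340 (R = 20 + 5*3664 = 20 + 18320 = 18340)
√(V(99, -86) + R) = √((-81 + 99) + 18340) = √(18 + 18340) = √18358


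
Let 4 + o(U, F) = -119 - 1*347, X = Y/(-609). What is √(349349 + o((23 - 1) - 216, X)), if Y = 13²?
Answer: √348879 ≈ 590.66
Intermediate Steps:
Y = 169
X = -169/609 (X = 169/(-609) = 169*(-1/609) = -169/609 ≈ -0.27750)
o(U, F) = -470 (o(U, F) = -4 + (-119 - 1*347) = -4 + (-119 - 347) = -4 - 466 = -470)
√(349349 + o((23 - 1) - 216, X)) = √(349349 - 470) = √348879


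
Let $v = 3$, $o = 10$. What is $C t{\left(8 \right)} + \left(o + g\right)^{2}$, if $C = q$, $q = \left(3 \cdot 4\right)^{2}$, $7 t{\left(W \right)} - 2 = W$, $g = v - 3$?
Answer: $\frac{2140}{7} \approx 305.71$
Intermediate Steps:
$g = 0$ ($g = 3 - 3 = 0$)
$t{\left(W \right)} = \frac{2}{7} + \frac{W}{7}$
$q = 144$ ($q = 12^{2} = 144$)
$C = 144$
$C t{\left(8 \right)} + \left(o + g\right)^{2} = 144 \left(\frac{2}{7} + \frac{1}{7} \cdot 8\right) + \left(10 + 0\right)^{2} = 144 \left(\frac{2}{7} + \frac{8}{7}\right) + 10^{2} = 144 \cdot \frac{10}{7} + 100 = \frac{1440}{7} + 100 = \frac{2140}{7}$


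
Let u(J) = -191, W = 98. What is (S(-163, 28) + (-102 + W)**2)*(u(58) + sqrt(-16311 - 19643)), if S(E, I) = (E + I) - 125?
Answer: 46604 - 244*I*sqrt(35954) ≈ 46604.0 - 46266.0*I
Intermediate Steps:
S(E, I) = -125 + E + I
(S(-163, 28) + (-102 + W)**2)*(u(58) + sqrt(-16311 - 19643)) = ((-125 - 163 + 28) + (-102 + 98)**2)*(-191 + sqrt(-16311 - 19643)) = (-260 + (-4)**2)*(-191 + sqrt(-35954)) = (-260 + 16)*(-191 + I*sqrt(35954)) = -244*(-191 + I*sqrt(35954)) = 46604 - 244*I*sqrt(35954)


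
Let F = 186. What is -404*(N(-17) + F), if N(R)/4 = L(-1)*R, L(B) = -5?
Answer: -212504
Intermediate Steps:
N(R) = -20*R (N(R) = 4*(-5*R) = -20*R)
-404*(N(-17) + F) = -404*(-20*(-17) + 186) = -404*(340 + 186) = -404*526 = -212504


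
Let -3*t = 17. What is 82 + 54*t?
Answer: -224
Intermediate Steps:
t = -17/3 (t = -⅓*17 = -17/3 ≈ -5.6667)
82 + 54*t = 82 + 54*(-17/3) = 82 - 306 = -224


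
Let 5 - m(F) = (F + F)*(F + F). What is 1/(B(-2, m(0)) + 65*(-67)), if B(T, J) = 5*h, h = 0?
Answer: -1/4355 ≈ -0.00022962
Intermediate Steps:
m(F) = 5 - 4*F**2 (m(F) = 5 - (F + F)*(F + F) = 5 - 2*F*2*F = 5 - 4*F**2)
B(T, J) = 0 (B(T, J) = 5*0 = 0)
1/(B(-2, m(0)) + 65*(-67)) = 1/(0 + 65*(-67)) = 1/(0 - 4355) = 1/(-4355) = -1/4355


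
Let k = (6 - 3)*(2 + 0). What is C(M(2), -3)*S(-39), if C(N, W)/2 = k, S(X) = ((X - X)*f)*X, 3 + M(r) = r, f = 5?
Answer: 0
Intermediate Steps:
M(r) = -3 + r
k = 6 (k = 3*2 = 6)
S(X) = 0 (S(X) = ((X - X)*5)*X = (0*5)*X = 0*X = 0)
C(N, W) = 12 (C(N, W) = 2*6 = 12)
C(M(2), -3)*S(-39) = 12*0 = 0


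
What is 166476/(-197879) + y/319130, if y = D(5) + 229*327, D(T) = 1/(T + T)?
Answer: -383096929351/631491252700 ≈ -0.60665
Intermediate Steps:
D(T) = 1/(2*T)
y = 748831/10 (y = (½)/5 + 229*327 = (½)*(⅕) + 74883 = ⅒ + 74883 = 748831/10 ≈ 74883.)
166476/(-197879) + y/319130 = 166476/(-197879) + (748831/10)/319130 = 166476*(-1/197879) + (748831/10)*(1/319130) = -166476/197879 + 748831/3191300 = -383096929351/631491252700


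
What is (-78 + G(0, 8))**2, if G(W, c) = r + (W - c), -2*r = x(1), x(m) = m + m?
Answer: 7569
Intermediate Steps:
x(m) = 2*m
r = -1 ≈ -1.0000
G(W, c) = -1 + W - c (G(W, c) = -1 + (W - c) = -1 + W - c)
(-78 + G(0, 8))**2 = (-78 + (-1 + 0 - 1*8))**2 = (-78 + (-1 + 0 - 8))**2 = (-78 - 9)**2 = (-87)**2 = 7569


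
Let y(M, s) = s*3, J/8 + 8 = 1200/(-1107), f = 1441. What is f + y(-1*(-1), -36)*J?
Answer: 380873/41 ≈ 9289.6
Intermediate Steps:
J = -26816/369 (J = -64 + 8*(1200/(-1107)) = -64 + 8*(1200*(-1/1107)) = -64 + 8*(-400/369) = -64 - 3200/369 = -26816/369 ≈ -72.672)
y(M, s) = 3*s
f + y(-1*(-1), -36)*J = 1441 + (3*(-36))*(-26816/369) = 1441 - 108*(-26816/369) = 1441 + 321792/41 = 380873/41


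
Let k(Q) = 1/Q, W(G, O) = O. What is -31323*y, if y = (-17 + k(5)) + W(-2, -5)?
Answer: 3414207/5 ≈ 6.8284e+5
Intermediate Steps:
y = -109/5 (y = (-17 + 1/5) - 5 = (-17 + ⅕) - 5 = -84/5 - 5 = -109/5 ≈ -21.800)
-31323*y = -31323*(-109/5) = 3414207/5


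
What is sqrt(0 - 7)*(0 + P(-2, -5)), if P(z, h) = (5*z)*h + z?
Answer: 48*I*sqrt(7) ≈ 127.0*I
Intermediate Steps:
P(z, h) = z + 5*h*z (P(z, h) = 5*h*z + z = z + 5*h*z)
sqrt(0 - 7)*(0 + P(-2, -5)) = sqrt(0 - 7)*(0 - 2*(1 + 5*(-5))) = sqrt(-7)*(0 - 2*(1 - 25)) = (I*sqrt(7))*(0 - 2*(-24)) = (I*sqrt(7))*(0 + 48) = (I*sqrt(7))*48 = 48*I*sqrt(7)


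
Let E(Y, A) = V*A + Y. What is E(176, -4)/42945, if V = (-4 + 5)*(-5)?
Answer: 28/6135 ≈ 0.0045640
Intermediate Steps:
V = -5 (V = 1*(-5) = -5)
E(Y, A) = Y - 5*A (E(Y, A) = -5*A + Y = Y - 5*A)
E(176, -4)/42945 = (176 - 5*(-4))/42945 = (176 + 20)*(1/42945) = 196*(1/42945) = 28/6135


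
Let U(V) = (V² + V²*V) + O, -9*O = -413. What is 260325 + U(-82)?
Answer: -2558458/9 ≈ -2.8427e+5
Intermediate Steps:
O = 413/9 (O = -⅑*(-413) = 413/9 ≈ 45.889)
U(V) = 413/9 + V² + V³ (U(V) = (V² + V²*V) + 413/9 = (V² + V³) + 413/9 = 413/9 + V² + V³)
260325 + U(-82) = 260325 + (413/9 + (-82)² + (-82)³) = 260325 + (413/9 + 6724 - 551368) = 260325 - 4901383/9 = -2558458/9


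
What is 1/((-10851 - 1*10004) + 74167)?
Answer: 1/53312 ≈ 1.8758e-5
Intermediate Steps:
1/((-10851 - 1*10004) + 74167) = 1/((-10851 - 10004) + 74167) = 1/(-20855 + 74167) = 1/53312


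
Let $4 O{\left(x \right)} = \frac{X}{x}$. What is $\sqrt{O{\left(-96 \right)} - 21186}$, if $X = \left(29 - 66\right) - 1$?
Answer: $\frac{i \sqrt{12203079}}{24} \approx 145.55 i$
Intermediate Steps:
$X = -38$ ($X = -37 - 1 = -38$)
$O{\left(x \right)} = - \frac{19}{2 x}$ ($O{\left(x \right)} = \frac{\left(-38\right) \frac{1}{x}}{4} = - \frac{19}{2 x}$)
$\sqrt{O{\left(-96 \right)} - 21186} = \sqrt{- \frac{19}{2 \left(-96\right)} - 21186} = \sqrt{\left(- \frac{19}{2}\right) \left(- \frac{1}{96}\right) - 21186} = \sqrt{\frac{19}{192} - 21186} = \sqrt{- \frac{4067693}{192}} = \frac{i \sqrt{12203079}}{24}$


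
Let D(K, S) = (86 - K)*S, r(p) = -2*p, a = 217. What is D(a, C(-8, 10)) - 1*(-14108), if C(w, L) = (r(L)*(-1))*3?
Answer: 6248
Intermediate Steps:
C(w, L) = 6*L (C(w, L) = (-2*L*(-1))*3 = (2*L)*3 = 6*L)
D(K, S) = S*(86 - K)
D(a, C(-8, 10)) - 1*(-14108) = (6*10)*(86 - 1*217) - 1*(-14108) = 60*(86 - 217) + 14108 = 60*(-131) + 14108 = -7860 + 14108 = 6248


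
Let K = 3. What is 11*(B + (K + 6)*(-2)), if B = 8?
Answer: -110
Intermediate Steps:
11*(B + (K + 6)*(-2)) = 11*(8 + (3 + 6)*(-2)) = 11*(8 + 9*(-2)) = 11*(8 - 18) = 11*(-10) = -110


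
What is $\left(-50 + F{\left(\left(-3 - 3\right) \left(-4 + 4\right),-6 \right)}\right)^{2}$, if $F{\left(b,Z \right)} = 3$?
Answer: $2209$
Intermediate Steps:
$\left(-50 + F{\left(\left(-3 - 3\right) \left(-4 + 4\right),-6 \right)}\right)^{2} = \left(-50 + 3\right)^{2} = \left(-47\right)^{2} = 2209$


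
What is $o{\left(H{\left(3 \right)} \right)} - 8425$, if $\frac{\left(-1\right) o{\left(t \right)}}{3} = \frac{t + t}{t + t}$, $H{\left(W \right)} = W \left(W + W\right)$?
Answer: $-8428$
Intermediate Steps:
$H{\left(W \right)} = 2 W^{2}$ ($H{\left(W \right)} = W 2 W = 2 W^{2}$)
$o{\left(t \right)} = -3$ ($o{\left(t \right)} = - 3 \frac{t + t}{t + t} = - 3 \frac{2 t}{2 t} = - 3 \cdot 2 t \frac{1}{2 t} = \left(-3\right) 1 = -3$)
$o{\left(H{\left(3 \right)} \right)} - 8425 = -3 - 8425 = -8428$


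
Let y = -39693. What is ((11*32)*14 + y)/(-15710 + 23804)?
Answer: -34765/8094 ≈ -4.2952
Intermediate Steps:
((11*32)*14 + y)/(-15710 + 23804) = ((11*32)*14 - 39693)/(-15710 + 23804) = (352*14 - 39693)/8094 = (4928 - 39693)*(1/8094) = -34765*1/8094 = -34765/8094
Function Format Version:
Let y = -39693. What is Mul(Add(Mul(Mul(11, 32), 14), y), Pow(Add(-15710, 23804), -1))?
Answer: Rational(-34765, 8094) ≈ -4.2952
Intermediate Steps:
Mul(Add(Mul(Mul(11, 32), 14), y), Pow(Add(-15710, 23804), -1)) = Mul(Add(Mul(Mul(11, 32), 14), -39693), Pow(Add(-15710, 23804), -1)) = Mul(Add(Mul(352, 14), -39693), Pow(8094, -1)) = Mul(Add(4928, -39693), Rational(1, 8094)) = Mul(-34765, Rational(1, 8094)) = Rational(-34765, 8094)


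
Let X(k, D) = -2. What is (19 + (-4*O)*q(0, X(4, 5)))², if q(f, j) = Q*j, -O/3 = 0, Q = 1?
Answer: 361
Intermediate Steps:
O = 0 (O = -3*0 = 0)
q(f, j) = j (q(f, j) = 1*j = j)
(19 + (-4*O)*q(0, X(4, 5)))² = (19 - 4*0*(-2))² = (19 + 0*(-2))² = (19 + 0)² = 19² = 361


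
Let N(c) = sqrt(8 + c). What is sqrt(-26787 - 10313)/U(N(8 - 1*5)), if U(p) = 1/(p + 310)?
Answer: 10*I*sqrt(371)*(310 + sqrt(11)) ≈ 60349.0*I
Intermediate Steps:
U(p) = 1/(310 + p)
sqrt(-26787 - 10313)/U(N(8 - 1*5)) = sqrt(-26787 - 10313)/(1/(310 + sqrt(8 + (8 - 1*5)))) = sqrt(-37100)/(1/(310 + sqrt(8 + (8 - 5)))) = (10*I*sqrt(371))/(1/(310 + sqrt(8 + 3))) = (10*I*sqrt(371))/(1/(310 + sqrt(11))) = (10*I*sqrt(371))*(310 + sqrt(11)) = 10*I*sqrt(371)*(310 + sqrt(11))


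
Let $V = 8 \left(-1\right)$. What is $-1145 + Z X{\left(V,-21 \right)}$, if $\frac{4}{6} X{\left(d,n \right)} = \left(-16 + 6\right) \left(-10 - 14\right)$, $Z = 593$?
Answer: $212335$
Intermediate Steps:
$V = -8$
$X{\left(d,n \right)} = 360$ ($X{\left(d,n \right)} = \frac{3 \left(-16 + 6\right) \left(-10 - 14\right)}{2} = \frac{3 \left(\left(-10\right) \left(-24\right)\right)}{2} = \frac{3}{2} \cdot 240 = 360$)
$-1145 + Z X{\left(V,-21 \right)} = -1145 + 593 \cdot 360 = -1145 + 213480 = 212335$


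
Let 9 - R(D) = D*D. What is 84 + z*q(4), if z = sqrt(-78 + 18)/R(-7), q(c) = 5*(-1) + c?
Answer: 84 + I*sqrt(15)/20 ≈ 84.0 + 0.19365*I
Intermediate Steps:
R(D) = 9 - D**2 (R(D) = 9 - D*D = 9 - D**2)
q(c) = -5 + c
z = -I*sqrt(15)/20 (z = sqrt(-78 + 18)/(9 - 1*(-7)**2) = sqrt(-60)/(9 - 1*49) = (2*I*sqrt(15))/(9 - 49) = (2*I*sqrt(15))/(-40) = (2*I*sqrt(15))*(-1/40) = -I*sqrt(15)/20 ≈ -0.19365*I)
84 + z*q(4) = 84 + (-I*sqrt(15)/20)*(-5 + 4) = 84 - I*sqrt(15)/20*(-1) = 84 + I*sqrt(15)/20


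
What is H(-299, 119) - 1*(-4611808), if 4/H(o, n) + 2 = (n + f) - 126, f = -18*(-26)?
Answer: 2116819876/459 ≈ 4.6118e+6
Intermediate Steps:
f = 468
H(o, n) = 4/(340 + n) (H(o, n) = 4/(-2 + ((n + 468) - 126)) = 4/(-2 + ((468 + n) - 126)) = 4/(-2 + (342 + n)) = 4/(340 + n))
H(-299, 119) - 1*(-4611808) = 4/(340 + 119) - 1*(-4611808) = 4/459 + 4611808 = 2116819876/459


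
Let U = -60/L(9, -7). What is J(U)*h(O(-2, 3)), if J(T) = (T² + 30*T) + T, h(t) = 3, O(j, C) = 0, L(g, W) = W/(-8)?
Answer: 378720/49 ≈ 7729.0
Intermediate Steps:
L(g, W) = -W/8 (L(g, W) = W*(-⅛) = -W/8)
U = -480/7 (U = -60/((-⅛*(-7))) = -60/7/8 = -60*8/7 = -480/7 ≈ -68.571)
J(T) = T² + 31*T
J(U)*h(O(-2, 3)) = -480*(31 - 480/7)/7*3 = -480/7*(-263/7)*3 = (126240/49)*3 = 378720/49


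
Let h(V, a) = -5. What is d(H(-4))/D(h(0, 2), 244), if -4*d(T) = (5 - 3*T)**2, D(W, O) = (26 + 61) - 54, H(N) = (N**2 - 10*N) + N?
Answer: -22801/132 ≈ -172.73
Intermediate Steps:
H(N) = N**2 - 9*N
D(W, O) = 33 (D(W, O) = 87 - 54 = 33)
d(T) = -(5 - 3*T)**2/4
d(H(-4))/D(h(0, 2), 244) = -(-5 + 3*(-4*(-9 - 4)))**2/4/33 = -(-5 + 3*(-4*(-13)))**2/4*(1/33) = -(-5 + 3*52)**2/4*(1/33) = -(-5 + 156)**2/4*(1/33) = -1/4*151**2*(1/33) = -1/4*22801*(1/33) = -22801/4*1/33 = -22801/132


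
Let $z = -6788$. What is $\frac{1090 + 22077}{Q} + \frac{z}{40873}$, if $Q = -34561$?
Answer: $- \frac{1181504859}{1412611753} \approx -0.8364$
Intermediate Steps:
$\frac{1090 + 22077}{Q} + \frac{z}{40873} = \frac{1090 + 22077}{-34561} - \frac{6788}{40873} = 23167 \left(- \frac{1}{34561}\right) - \frac{6788}{40873} = - \frac{23167}{34561} - \frac{6788}{40873} = - \frac{1181504859}{1412611753}$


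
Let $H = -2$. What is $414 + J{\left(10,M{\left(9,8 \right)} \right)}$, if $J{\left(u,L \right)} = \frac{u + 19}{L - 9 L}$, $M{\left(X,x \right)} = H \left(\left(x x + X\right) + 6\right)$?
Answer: $\frac{523325}{1264} \approx 414.02$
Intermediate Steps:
$M{\left(X,x \right)} = -12 - 2 X - 2 x^{2}$ ($M{\left(X,x \right)} = - 2 \left(\left(x x + X\right) + 6\right) = - 2 \left(\left(x^{2} + X\right) + 6\right) = - 2 \left(\left(X + x^{2}\right) + 6\right) = - 2 \left(6 + X + x^{2}\right) = -12 - 2 X - 2 x^{2}$)
$J{\left(u,L \right)} = - \frac{19 + u}{8 L}$ ($J{\left(u,L \right)} = \frac{19 + u}{\left(-8\right) L} = \left(19 + u\right) \left(- \frac{1}{8 L}\right) = - \frac{19 + u}{8 L}$)
$414 + J{\left(10,M{\left(9,8 \right)} \right)} = 414 + \frac{-19 - 10}{8 \left(-12 - 18 - 2 \cdot 8^{2}\right)} = 414 + \frac{-19 - 10}{8 \left(-12 - 18 - 128\right)} = 414 + \frac{1}{8} \frac{1}{-12 - 18 - 128} \left(-29\right) = 414 + \frac{1}{8} \frac{1}{-158} \left(-29\right) = 414 + \frac{1}{8} \left(- \frac{1}{158}\right) \left(-29\right) = 414 + \frac{29}{1264} = \frac{523325}{1264}$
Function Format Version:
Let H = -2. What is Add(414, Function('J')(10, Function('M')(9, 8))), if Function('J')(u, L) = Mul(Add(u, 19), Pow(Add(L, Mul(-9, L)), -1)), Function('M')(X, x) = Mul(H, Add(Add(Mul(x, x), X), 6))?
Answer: Rational(523325, 1264) ≈ 414.02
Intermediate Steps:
Function('M')(X, x) = Add(-12, Mul(-2, X), Mul(-2, Pow(x, 2))) (Function('M')(X, x) = Mul(-2, Add(Add(Mul(x, x), X), 6)) = Mul(-2, Add(Add(Pow(x, 2), X), 6)) = Mul(-2, Add(Add(X, Pow(x, 2)), 6)) = Mul(-2, Add(6, X, Pow(x, 2))) = Add(-12, Mul(-2, X), Mul(-2, Pow(x, 2))))
Function('J')(u, L) = Mul(Rational(-1, 8), Pow(L, -1), Add(19, u)) (Function('J')(u, L) = Mul(Add(19, u), Pow(Mul(-8, L), -1)) = Mul(Add(19, u), Mul(Rational(-1, 8), Pow(L, -1))) = Mul(Rational(-1, 8), Pow(L, -1), Add(19, u)))
Add(414, Function('J')(10, Function('M')(9, 8))) = Add(414, Mul(Rational(1, 8), Pow(Add(-12, Mul(-2, 9), Mul(-2, Pow(8, 2))), -1), Add(-19, Mul(-1, 10)))) = Add(414, Mul(Rational(1, 8), Pow(Add(-12, -18, Mul(-2, 64)), -1), Add(-19, -10))) = Add(414, Mul(Rational(1, 8), Pow(Add(-12, -18, -128), -1), -29)) = Add(414, Mul(Rational(1, 8), Pow(-158, -1), -29)) = Add(414, Mul(Rational(1, 8), Rational(-1, 158), -29)) = Add(414, Rational(29, 1264)) = Rational(523325, 1264)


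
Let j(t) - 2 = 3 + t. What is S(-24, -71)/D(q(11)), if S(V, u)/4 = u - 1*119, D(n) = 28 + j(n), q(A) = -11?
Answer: -380/11 ≈ -34.545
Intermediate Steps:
j(t) = 5 + t (j(t) = 2 + (3 + t) = 5 + t)
D(n) = 33 + n (D(n) = 28 + (5 + n) = 33 + n)
S(V, u) = -476 + 4*u (S(V, u) = 4*(u - 1*119) = 4*(u - 119) = 4*(-119 + u) = -476 + 4*u)
S(-24, -71)/D(q(11)) = (-476 + 4*(-71))/(33 - 11) = (-476 - 284)/22 = -760*1/22 = -380/11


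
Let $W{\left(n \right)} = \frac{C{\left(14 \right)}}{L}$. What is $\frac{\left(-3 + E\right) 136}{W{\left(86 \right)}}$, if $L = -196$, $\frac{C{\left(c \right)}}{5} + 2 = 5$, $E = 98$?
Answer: $- \frac{506464}{3} \approx -1.6882 \cdot 10^{5}$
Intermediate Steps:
$C{\left(c \right)} = 15$ ($C{\left(c \right)} = -10 + 5 \cdot 5 = -10 + 25 = 15$)
$W{\left(n \right)} = - \frac{15}{196}$ ($W{\left(n \right)} = \frac{15}{-196} = 15 \left(- \frac{1}{196}\right) = - \frac{15}{196}$)
$\frac{\left(-3 + E\right) 136}{W{\left(86 \right)}} = \frac{\left(-3 + 98\right) 136}{- \frac{15}{196}} = 95 \cdot 136 \left(- \frac{196}{15}\right) = 12920 \left(- \frac{196}{15}\right) = - \frac{506464}{3}$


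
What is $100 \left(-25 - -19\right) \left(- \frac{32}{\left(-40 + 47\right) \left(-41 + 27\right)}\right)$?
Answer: $- \frac{9600}{49} \approx -195.92$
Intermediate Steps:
$100 \left(-25 - -19\right) \left(- \frac{32}{\left(-40 + 47\right) \left(-41 + 27\right)}\right) = 100 \left(-25 + 19\right) \left(- \frac{32}{7 \left(-14\right)}\right) = 100 \left(-6\right) \left(- \frac{32}{-98}\right) = - 600 \left(\left(-32\right) \left(- \frac{1}{98}\right)\right) = \left(-600\right) \frac{16}{49} = - \frac{9600}{49}$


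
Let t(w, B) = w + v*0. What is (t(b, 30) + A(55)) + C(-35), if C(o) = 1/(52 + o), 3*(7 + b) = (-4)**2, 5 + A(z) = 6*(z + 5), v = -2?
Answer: 18023/51 ≈ 353.39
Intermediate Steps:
A(z) = 25 + 6*z (A(z) = -5 + 6*(z + 5) = -5 + 6*(5 + z) = -5 + (30 + 6*z) = 25 + 6*z)
b = -5/3 (b = -7 + (1/3)*(-4)**2 = -7 + (1/3)*16 = -7 + 16/3 = -5/3 ≈ -1.6667)
t(w, B) = w (t(w, B) = w - 2*0 = w + 0 = w)
(t(b, 30) + A(55)) + C(-35) = (-5/3 + (25 + 6*55)) + 1/(52 - 35) = (-5/3 + (25 + 330)) + 1/17 = (-5/3 + 355) + 1/17 = 1060/3 + 1/17 = 18023/51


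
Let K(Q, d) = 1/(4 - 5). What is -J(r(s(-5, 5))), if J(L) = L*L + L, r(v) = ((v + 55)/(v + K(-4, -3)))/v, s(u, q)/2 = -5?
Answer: -279/484 ≈ -0.57645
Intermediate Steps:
K(Q, d) = -1 (K(Q, d) = 1/(-1) = -1)
s(u, q) = -10 (s(u, q) = 2*(-5) = -10)
r(v) = (55 + v)/(v*(-1 + v)) (r(v) = ((v + 55)/(v - 1))/v = ((55 + v)/(-1 + v))/v = (55 + v)/(v*(-1 + v)))
J(L) = L + L² (J(L) = L² + L = L + L²)
-J(r(s(-5, 5))) = -(55 - 10)/((-10)*(-1 - 10))*(1 + (55 - 10)/((-10)*(-1 - 10))) = -(-⅒*45/(-11))*(1 - ⅒*45/(-11)) = -(-⅒*(-1/11)*45)*(1 - ⅒*(-1/11)*45) = -9*(1 + 9/22)/22 = -9*31/(22*22) = -1*279/484 = -279/484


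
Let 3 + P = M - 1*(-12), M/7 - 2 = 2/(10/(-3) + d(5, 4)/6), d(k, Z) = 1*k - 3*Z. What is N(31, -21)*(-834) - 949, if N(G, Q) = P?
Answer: -52609/3 ≈ -17536.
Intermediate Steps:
d(k, Z) = k - 3*Z
M = 98/9 (M = 14 + 7*(2/(10/(-3) + (5 - 3*4)/6)) = 14 + 7*(2/(10*(-1/3) + (5 - 12)*(1/6))) = 14 + 7*(2/(-10/3 - 7*1/6)) = 14 + 7*(2/(-10/3 - 7/6)) = 14 + 7*(2/(-9/2)) = 14 + 7*(2*(-2/9)) = 14 + 7*(-4/9) = 14 - 28/9 = 98/9 ≈ 10.889)
P = 179/9 (P = -3 + (98/9 - 1*(-12)) = -3 + (98/9 + 12) = -3 + 206/9 = 179/9 ≈ 19.889)
N(G, Q) = 179/9
N(31, -21)*(-834) - 949 = (179/9)*(-834) - 949 = -49762/3 - 949 = -52609/3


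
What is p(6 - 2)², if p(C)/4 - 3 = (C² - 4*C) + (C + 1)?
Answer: 1024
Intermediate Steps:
p(C) = 16 - 12*C + 4*C² (p(C) = 12 + 4*((C² - 4*C) + (C + 1)) = 12 + 4*((C² - 4*C) + (1 + C)) = 12 + 4*(1 + C² - 3*C) = 12 + (4 - 12*C + 4*C²) = 16 - 12*C + 4*C²)
p(6 - 2)² = (16 - 12*(6 - 2) + 4*(6 - 2)²)² = (16 - 12*4 + 4*4²)² = (16 - 48 + 4*16)² = (16 - 48 + 64)² = 32² = 1024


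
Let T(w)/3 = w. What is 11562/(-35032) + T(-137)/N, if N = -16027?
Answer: -85453011/280728932 ≈ -0.30440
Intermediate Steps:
T(w) = 3*w
11562/(-35032) + T(-137)/N = 11562/(-35032) + (3*(-137))/(-16027) = 11562*(-1/35032) - 411*(-1/16027) = -5781/17516 + 411/16027 = -85453011/280728932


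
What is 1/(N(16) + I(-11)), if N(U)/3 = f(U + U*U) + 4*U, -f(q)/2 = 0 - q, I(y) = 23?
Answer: 1/1847 ≈ 0.00054142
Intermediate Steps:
f(q) = 2*q (f(q) = -2*(0 - q) = -(-2)*q = 2*q)
N(U) = 6*U**2 + 18*U (N(U) = 3*(2*(U + U*U) + 4*U) = 3*(2*(U + U**2) + 4*U) = 3*((2*U + 2*U**2) + 4*U) = 3*(2*U**2 + 6*U) = 6*U**2 + 18*U)
1/(N(16) + I(-11)) = 1/(6*16*(3 + 16) + 23) = 1/(6*16*19 + 23) = 1/(1824 + 23) = 1/1847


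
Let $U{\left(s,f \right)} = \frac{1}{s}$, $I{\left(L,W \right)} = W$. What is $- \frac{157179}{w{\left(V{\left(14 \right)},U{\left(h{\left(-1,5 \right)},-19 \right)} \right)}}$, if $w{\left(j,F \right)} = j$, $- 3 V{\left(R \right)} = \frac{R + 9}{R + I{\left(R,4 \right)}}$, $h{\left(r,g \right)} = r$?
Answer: $\frac{8487666}{23} \approx 3.6903 \cdot 10^{5}$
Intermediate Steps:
$V{\left(R \right)} = - \frac{9 + R}{3 \left(4 + R\right)}$ ($V{\left(R \right)} = - \frac{\left(R + 9\right) \frac{1}{R + 4}}{3} = - \frac{\left(9 + R\right) \frac{1}{4 + R}}{3} = - \frac{\frac{1}{4 + R} \left(9 + R\right)}{3} = - \frac{9 + R}{3 \left(4 + R\right)}$)
$- \frac{157179}{w{\left(V{\left(14 \right)},U{\left(h{\left(-1,5 \right)},-19 \right)} \right)}} = - \frac{157179}{\frac{1}{3} \frac{1}{4 + 14} \left(-9 - 14\right)} = - \frac{157179}{\frac{1}{3} \cdot \frac{1}{18} \left(-9 - 14\right)} = - \frac{157179}{\frac{1}{3} \cdot \frac{1}{18} \left(-23\right)} = - \frac{157179}{- \frac{23}{54}} = \left(-157179\right) \left(- \frac{54}{23}\right) = \frac{8487666}{23}$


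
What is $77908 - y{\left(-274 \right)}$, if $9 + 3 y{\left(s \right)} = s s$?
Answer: $\frac{158657}{3} \approx 52886.0$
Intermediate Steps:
$y{\left(s \right)} = -3 + \frac{s^{2}}{3}$ ($y{\left(s \right)} = -3 + \frac{s s}{3} = -3 + \frac{s^{2}}{3}$)
$77908 - y{\left(-274 \right)} = 77908 - \left(-3 + \frac{\left(-274\right)^{2}}{3}\right) = 77908 - \left(-3 + \frac{1}{3} \cdot 75076\right) = 77908 - \left(-3 + \frac{75076}{3}\right) = 77908 - \frac{75067}{3} = \frac{158657}{3}$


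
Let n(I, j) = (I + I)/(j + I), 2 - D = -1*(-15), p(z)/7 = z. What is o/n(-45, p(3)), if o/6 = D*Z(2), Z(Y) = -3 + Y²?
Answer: -104/5 ≈ -20.800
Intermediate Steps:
p(z) = 7*z
D = -13 (D = 2 - (-1)*(-15) = 2 - 1*15 = 2 - 15 = -13)
n(I, j) = 2*I/(I + j) (n(I, j) = (2*I)/(I + j) = 2*I/(I + j))
o = -78 (o = 6*(-13*(-3 + 2²)) = 6*(-13*(-3 + 4)) = 6*(-13*1) = 6*(-13) = -78)
o/n(-45, p(3)) = -78/(2*(-45)/(-45 + 7*3)) = -78/(2*(-45)/(-45 + 21)) = -78/(2*(-45)/(-24)) = -78/(2*(-45)*(-1/24)) = -78/15/4 = -78*4/15 = -104/5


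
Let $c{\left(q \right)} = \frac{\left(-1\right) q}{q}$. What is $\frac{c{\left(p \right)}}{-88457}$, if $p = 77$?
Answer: $\frac{1}{88457} \approx 1.1305 \cdot 10^{-5}$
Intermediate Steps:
$c{\left(q \right)} = -1$
$\frac{c{\left(p \right)}}{-88457} = - \frac{1}{-88457} = \left(-1\right) \left(- \frac{1}{88457}\right) = \frac{1}{88457}$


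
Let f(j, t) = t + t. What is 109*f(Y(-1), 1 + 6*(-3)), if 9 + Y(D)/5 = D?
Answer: -3706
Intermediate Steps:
Y(D) = -45 + 5*D
f(j, t) = 2*t
109*f(Y(-1), 1 + 6*(-3)) = 109*(2*(1 + 6*(-3))) = 109*(2*(1 - 18)) = 109*(2*(-17)) = 109*(-34) = -3706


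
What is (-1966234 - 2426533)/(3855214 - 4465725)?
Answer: 4392767/610511 ≈ 7.1952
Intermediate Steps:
(-1966234 - 2426533)/(3855214 - 4465725) = -4392767/(-610511) = -4392767*(-1/610511) = 4392767/610511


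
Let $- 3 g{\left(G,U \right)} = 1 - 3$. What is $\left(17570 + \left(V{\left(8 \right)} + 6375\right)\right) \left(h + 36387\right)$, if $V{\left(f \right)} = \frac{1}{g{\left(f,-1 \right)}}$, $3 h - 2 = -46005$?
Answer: $\frac{1512413047}{3} \approx 5.0414 \cdot 10^{8}$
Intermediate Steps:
$g{\left(G,U \right)} = \frac{2}{3}$ ($g{\left(G,U \right)} = - \frac{1 - 3}{3} = \left(- \frac{1}{3}\right) \left(-2\right) = \frac{2}{3}$)
$h = - \frac{46003}{3}$ ($h = \frac{2}{3} + \frac{1}{3} \left(-46005\right) = \frac{2}{3} - 15335 = - \frac{46003}{3} \approx -15334.0$)
$V{\left(f \right)} = \frac{3}{2}$ ($V{\left(f \right)} = \frac{1}{\frac{2}{3}} = \frac{3}{2}$)
$\left(17570 + \left(V{\left(8 \right)} + 6375\right)\right) \left(h + 36387\right) = \left(17570 + \left(\frac{3}{2} + 6375\right)\right) \left(- \frac{46003}{3} + 36387\right) = \left(17570 + \frac{12753}{2}\right) \frac{63158}{3} = \frac{47893}{2} \cdot \frac{63158}{3} = \frac{1512413047}{3}$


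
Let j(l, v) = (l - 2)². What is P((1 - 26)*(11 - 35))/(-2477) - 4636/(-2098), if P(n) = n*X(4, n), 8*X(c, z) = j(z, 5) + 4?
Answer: -28129067714/2598373 ≈ -10826.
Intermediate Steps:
j(l, v) = (-2 + l)²
X(c, z) = ½ + (-2 + z)²/8 (X(c, z) = ((-2 + z)² + 4)/8 = (4 + (-2 + z)²)/8 = ½ + (-2 + z)²/8)
P(n) = n*(½ + (-2 + n)²/8)
P((1 - 26)*(11 - 35))/(-2477) - 4636/(-2098) = (((1 - 26)*(11 - 35))*(4 + (-2 + (1 - 26)*(11 - 35))²)/8)/(-2477) - 4636/(-2098) = ((-25*(-24))*(4 + (-2 - 25*(-24))²)/8)*(-1/2477) - 4636*(-1/2098) = ((⅛)*600*(4 + (-2 + 600)²))*(-1/2477) + 2318/1049 = ((⅛)*600*(4 + 598²))*(-1/2477) + 2318/1049 = ((⅛)*600*(4 + 357604))*(-1/2477) + 2318/1049 = ((⅛)*600*357608)*(-1/2477) + 2318/1049 = 26820600*(-1/2477) + 2318/1049 = -26820600/2477 + 2318/1049 = -28129067714/2598373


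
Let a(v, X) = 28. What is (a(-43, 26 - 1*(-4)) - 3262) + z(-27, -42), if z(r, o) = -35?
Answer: -3269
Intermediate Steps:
(a(-43, 26 - 1*(-4)) - 3262) + z(-27, -42) = (28 - 3262) - 35 = -3234 - 35 = -3269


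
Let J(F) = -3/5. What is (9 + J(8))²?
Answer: 1764/25 ≈ 70.560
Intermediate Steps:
J(F) = -⅗ (J(F) = -3*⅕ = -⅗)
(9 + J(8))² = (9 - ⅗)² = (42/5)² = 1764/25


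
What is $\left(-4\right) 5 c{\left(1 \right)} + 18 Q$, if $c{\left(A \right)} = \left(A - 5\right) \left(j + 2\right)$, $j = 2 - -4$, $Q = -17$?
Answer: $334$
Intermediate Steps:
$j = 6$ ($j = 2 + 4 = 6$)
$c{\left(A \right)} = -40 + 8 A$ ($c{\left(A \right)} = \left(A - 5\right) \left(6 + 2\right) = \left(-5 + A\right) 8 = -40 + 8 A$)
$\left(-4\right) 5 c{\left(1 \right)} + 18 Q = \left(-4\right) 5 \left(-40 + 8 \cdot 1\right) + 18 \left(-17\right) = - 20 \left(-40 + 8\right) - 306 = \left(-20\right) \left(-32\right) - 306 = 640 - 306 = 334$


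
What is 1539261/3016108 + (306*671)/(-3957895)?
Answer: 5472948024387/11937438772660 ≈ 0.45847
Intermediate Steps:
1539261/3016108 + (306*671)/(-3957895) = 1539261*(1/3016108) + 205326*(-1/3957895) = 1539261/3016108 - 205326/3957895 = 5472948024387/11937438772660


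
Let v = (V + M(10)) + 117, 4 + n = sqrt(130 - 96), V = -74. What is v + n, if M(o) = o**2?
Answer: 139 + sqrt(34) ≈ 144.83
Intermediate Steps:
n = -4 + sqrt(34) (n = -4 + sqrt(130 - 96) = -4 + sqrt(34) ≈ 1.8310)
v = 143 (v = (-74 + 10**2) + 117 = (-74 + 100) + 117 = 26 + 117 = 143)
v + n = 143 + (-4 + sqrt(34)) = 139 + sqrt(34)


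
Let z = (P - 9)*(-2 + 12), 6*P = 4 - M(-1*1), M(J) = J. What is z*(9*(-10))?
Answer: 7350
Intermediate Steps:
P = 5/6 (P = (4 - (-1))/6 = (4 - 1*(-1))/6 = (4 + 1)/6 = (1/6)*5 = 5/6 ≈ 0.83333)
z = -245/3 (z = (5/6 - 9)*(-2 + 12) = -49/6*10 = -245/3 ≈ -81.667)
z*(9*(-10)) = -735*(-10) = -245/3*(-90) = 7350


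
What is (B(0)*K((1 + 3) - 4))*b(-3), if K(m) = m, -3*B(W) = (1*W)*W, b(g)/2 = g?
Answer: 0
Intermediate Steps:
b(g) = 2*g
B(W) = -W²/3 (B(W) = -1*W*W/3 = -W*W/3 = -W²/3)
(B(0)*K((1 + 3) - 4))*b(-3) = ((-⅓*0²)*((1 + 3) - 4))*(2*(-3)) = ((-⅓*0)*(4 - 4))*(-6) = (0*0)*(-6) = 0*(-6) = 0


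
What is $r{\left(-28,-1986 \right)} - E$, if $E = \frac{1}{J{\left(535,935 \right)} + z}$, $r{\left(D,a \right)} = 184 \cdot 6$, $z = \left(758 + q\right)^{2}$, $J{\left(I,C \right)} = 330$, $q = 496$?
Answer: $\frac{1736421983}{1572846} \approx 1104.0$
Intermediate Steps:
$z = 1572516$ ($z = \left(758 + 496\right)^{2} = 1254^{2} = 1572516$)
$r{\left(D,a \right)} = 1104$
$E = \frac{1}{1572846}$ ($E = \frac{1}{330 + 1572516} = \frac{1}{1572846} \approx 6.3579 \cdot 10^{-7}$)
$r{\left(-28,-1986 \right)} - E = 1104 - \frac{1}{1572846} = \frac{1736421983}{1572846}$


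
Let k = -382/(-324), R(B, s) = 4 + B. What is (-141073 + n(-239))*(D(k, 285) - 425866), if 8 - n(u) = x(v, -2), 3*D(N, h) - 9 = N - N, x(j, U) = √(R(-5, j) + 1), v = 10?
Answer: 60074364095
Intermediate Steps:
k = 191/162 (k = -382*(-1/324) = 191/162 ≈ 1.1790)
x(j, U) = 0 (x(j, U) = √((4 - 5) + 1) = √(-1 + 1) = √0 = 0)
D(N, h) = 3 (D(N, h) = 3 + (N - N)/3 = 3 + (⅓)*0 = 3 + 0 = 3)
n(u) = 8 (n(u) = 8 - 1*0 = 8 + 0 = 8)
(-141073 + n(-239))*(D(k, 285) - 425866) = (-141073 + 8)*(3 - 425866) = -141065*(-425863) = 60074364095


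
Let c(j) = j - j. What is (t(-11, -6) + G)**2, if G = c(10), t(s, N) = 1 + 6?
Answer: 49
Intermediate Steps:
t(s, N) = 7
c(j) = 0
G = 0
(t(-11, -6) + G)**2 = (7 + 0)**2 = 7**2 = 49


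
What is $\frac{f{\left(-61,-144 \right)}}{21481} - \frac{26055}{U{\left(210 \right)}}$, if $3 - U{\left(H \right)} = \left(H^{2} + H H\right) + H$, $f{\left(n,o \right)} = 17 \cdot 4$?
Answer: $\frac{62855459}{211007863} \approx 0.29788$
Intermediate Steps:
$f{\left(n,o \right)} = 68$
$U{\left(H \right)} = 3 - H - 2 H^{2}$ ($U{\left(H \right)} = 3 - \left(\left(H^{2} + H H\right) + H\right) = 3 - \left(\left(H^{2} + H^{2}\right) + H\right) = 3 - \left(2 H^{2} + H\right) = 3 - \left(H + 2 H^{2}\right) = 3 - H - 2 H^{2}$)
$\frac{f{\left(-61,-144 \right)}}{21481} - \frac{26055}{U{\left(210 \right)}} = \frac{68}{21481} - \frac{26055}{3 - 210 - 2 \cdot 210^{2}} = 68 \cdot \frac{1}{21481} - \frac{26055}{3 - 210 - 88200} = \frac{68}{21481} - \frac{26055}{3 - 210 - 88200} = \frac{68}{21481} - \frac{26055}{-88407} = \frac{68}{21481} - - \frac{2895}{9823} = \frac{68}{21481} + \frac{2895}{9823} = \frac{62855459}{211007863}$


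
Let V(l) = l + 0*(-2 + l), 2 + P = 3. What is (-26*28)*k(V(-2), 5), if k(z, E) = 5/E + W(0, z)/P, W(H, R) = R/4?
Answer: -364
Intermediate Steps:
P = 1 (P = -2 + 3 = 1)
W(H, R) = R/4 (W(H, R) = R*(¼) = R/4)
V(l) = l (V(l) = l + 0 = l)
k(z, E) = 5/E + z/4 (k(z, E) = 5/E + (z/4)/1 = 5/E + (z/4)*1 = 5/E + z/4)
(-26*28)*k(V(-2), 5) = (-26*28)*(5/5 + (¼)*(-2)) = -728*(5*(⅕) - ½) = -728*(1 - ½) = -728*½ = -364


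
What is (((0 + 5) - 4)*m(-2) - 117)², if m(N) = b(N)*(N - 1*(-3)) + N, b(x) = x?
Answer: 14641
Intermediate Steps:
m(N) = N + N*(3 + N) (m(N) = N*(N - 1*(-3)) + N = N*(N + 3) + N = N*(3 + N) + N = N + N*(3 + N))
(((0 + 5) - 4)*m(-2) - 117)² = (((0 + 5) - 4)*(-2*(4 - 2)) - 117)² = ((5 - 4)*(-2*2) - 117)² = (1*(-4) - 117)² = (-4 - 117)² = (-121)² = 14641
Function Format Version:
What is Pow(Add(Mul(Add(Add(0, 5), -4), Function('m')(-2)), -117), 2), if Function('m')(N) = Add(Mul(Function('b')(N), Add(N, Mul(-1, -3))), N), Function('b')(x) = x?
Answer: 14641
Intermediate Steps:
Function('m')(N) = Add(N, Mul(N, Add(3, N))) (Function('m')(N) = Add(Mul(N, Add(N, Mul(-1, -3))), N) = Add(Mul(N, Add(N, 3)), N) = Add(Mul(N, Add(3, N)), N) = Add(N, Mul(N, Add(3, N))))
Pow(Add(Mul(Add(Add(0, 5), -4), Function('m')(-2)), -117), 2) = Pow(Add(Mul(Add(Add(0, 5), -4), Mul(-2, Add(4, -2))), -117), 2) = Pow(Add(Mul(Add(5, -4), Mul(-2, 2)), -117), 2) = Pow(Add(Mul(1, -4), -117), 2) = Pow(Add(-4, -117), 2) = Pow(-121, 2) = 14641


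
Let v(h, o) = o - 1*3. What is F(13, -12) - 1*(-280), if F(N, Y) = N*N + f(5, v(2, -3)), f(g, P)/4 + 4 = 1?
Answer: 437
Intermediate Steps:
v(h, o) = -3 + o (v(h, o) = o - 3 = -3 + o)
f(g, P) = -12 (f(g, P) = -16 + 4*1 = -16 + 4 = -12)
F(N, Y) = -12 + N² (F(N, Y) = N*N - 12 = N² - 12 = -12 + N²)
F(13, -12) - 1*(-280) = (-12 + 13²) - 1*(-280) = (-12 + 169) + 280 = 157 + 280 = 437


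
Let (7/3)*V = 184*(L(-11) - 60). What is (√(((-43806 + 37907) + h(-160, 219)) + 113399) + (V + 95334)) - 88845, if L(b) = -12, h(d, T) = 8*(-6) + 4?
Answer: 5679/7 + 8*√1679 ≈ 1139.1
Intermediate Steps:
h(d, T) = -44 (h(d, T) = -48 + 4 = -44)
V = -39744/7 (V = 3*(184*(-12 - 60))/7 = 3*(184*(-72))/7 = (3/7)*(-13248) = -39744/7 ≈ -5677.7)
(√(((-43806 + 37907) + h(-160, 219)) + 113399) + (V + 95334)) - 88845 = (√(((-43806 + 37907) - 44) + 113399) + (-39744/7 + 95334)) - 88845 = (√((-5899 - 44) + 113399) + 627594/7) - 88845 = (√(-5943 + 113399) + 627594/7) - 88845 = (√107456 + 627594/7) - 88845 = (8*√1679 + 627594/7) - 88845 = (627594/7 + 8*√1679) - 88845 = 5679/7 + 8*√1679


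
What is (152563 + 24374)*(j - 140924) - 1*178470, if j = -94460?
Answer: -41648317278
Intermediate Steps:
(152563 + 24374)*(j - 140924) - 1*178470 = (152563 + 24374)*(-94460 - 140924) - 1*178470 = 176937*(-235384) - 178470 = -41648138808 - 178470 = -41648317278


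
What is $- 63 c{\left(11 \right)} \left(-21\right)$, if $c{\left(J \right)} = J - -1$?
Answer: $15876$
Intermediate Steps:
$c{\left(J \right)} = 1 + J$ ($c{\left(J \right)} = J + 1 = 1 + J$)
$- 63 c{\left(11 \right)} \left(-21\right) = - 63 \left(1 + 11\right) \left(-21\right) = \left(-63\right) 12 \left(-21\right) = \left(-756\right) \left(-21\right) = 15876$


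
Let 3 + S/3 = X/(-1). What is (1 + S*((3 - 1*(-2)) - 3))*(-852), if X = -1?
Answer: 9372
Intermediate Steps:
S = -6 (S = -9 + 3*(-1/(-1)) = -9 + 3*(-1*(-1)) = -9 + 3*1 = -9 + 3 = -6)
(1 + S*((3 - 1*(-2)) - 3))*(-852) = (1 - 6*((3 - 1*(-2)) - 3))*(-852) = (1 - 6*((3 + 2) - 3))*(-852) = (1 - 6*(5 - 3))*(-852) = (1 - 6*2)*(-852) = (1 - 12)*(-852) = -11*(-852) = 9372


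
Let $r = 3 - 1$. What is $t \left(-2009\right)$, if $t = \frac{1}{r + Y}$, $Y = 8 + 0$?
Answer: $- \frac{2009}{10} \approx -200.9$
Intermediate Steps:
$Y = 8$
$r = 2$
$t = \frac{1}{10}$ ($t = \frac{1}{2 + 8} = \frac{1}{10} \approx 0.1$)
$t \left(-2009\right) = \frac{1}{10} \left(-2009\right) = - \frac{2009}{10}$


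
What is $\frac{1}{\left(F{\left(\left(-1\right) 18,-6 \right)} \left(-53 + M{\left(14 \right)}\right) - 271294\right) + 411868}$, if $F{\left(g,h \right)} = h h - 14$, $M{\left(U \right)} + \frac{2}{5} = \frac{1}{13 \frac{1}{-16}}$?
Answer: $\frac{65}{9059188} \approx 7.175 \cdot 10^{-6}$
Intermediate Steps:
$M{\left(U \right)} = - \frac{106}{65}$ ($M{\left(U \right)} = - \frac{2}{5} + \frac{1}{13 \frac{1}{-16}} = - \frac{2}{5} + \frac{1}{13 \left(- \frac{1}{16}\right)} = - \frac{2}{5} + \frac{1}{- \frac{13}{16}} = - \frac{2}{5} - \frac{16}{13} = - \frac{106}{65}$)
$F{\left(g,h \right)} = -14 + h^{2}$ ($F{\left(g,h \right)} = h^{2} - 14 = -14 + h^{2}$)
$\frac{1}{\left(F{\left(\left(-1\right) 18,-6 \right)} \left(-53 + M{\left(14 \right)}\right) - 271294\right) + 411868} = \frac{1}{\left(\left(-14 + \left(-6\right)^{2}\right) \left(-53 - \frac{106}{65}\right) - 271294\right) + 411868} = \frac{1}{\left(\left(-14 + 36\right) \left(- \frac{3551}{65}\right) - 271294\right) + 411868} = \frac{1}{\left(22 \left(- \frac{3551}{65}\right) - 271294\right) + 411868} = \frac{1}{\left(- \frac{78122}{65} - 271294\right) + 411868} = \frac{1}{- \frac{17712232}{65} + 411868} = \frac{1}{\frac{9059188}{65}} = \frac{65}{9059188}$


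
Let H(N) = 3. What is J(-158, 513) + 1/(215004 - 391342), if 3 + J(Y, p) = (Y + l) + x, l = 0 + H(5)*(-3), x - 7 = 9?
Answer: -27156053/176338 ≈ -154.00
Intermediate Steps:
x = 16 (x = 7 + 9 = 16)
l = -9 (l = 0 + 3*(-3) = 0 - 9 = -9)
J(Y, p) = 4 + Y (J(Y, p) = -3 + ((Y - 9) + 16) = -3 + ((-9 + Y) + 16) = -3 + (7 + Y) = 4 + Y)
J(-158, 513) + 1/(215004 - 391342) = (4 - 158) + 1/(215004 - 391342) = -154 + 1/(-176338) = -154 - 1/176338 = -27156053/176338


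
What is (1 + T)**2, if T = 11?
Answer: 144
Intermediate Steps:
(1 + T)**2 = (1 + 11)**2 = 12**2 = 144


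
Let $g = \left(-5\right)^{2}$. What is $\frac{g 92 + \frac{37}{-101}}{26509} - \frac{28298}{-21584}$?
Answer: $\frac{40389242237}{28894597928} \approx 1.3978$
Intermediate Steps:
$g = 25$
$\frac{g 92 + \frac{37}{-101}}{26509} - \frac{28298}{-21584} = \frac{25 \cdot 92 + \frac{37}{-101}}{26509} - \frac{28298}{-21584} = \left(2300 + 37 \left(- \frac{1}{101}\right)\right) \frac{1}{26509} - - \frac{14149}{10792} = \left(2300 - \frac{37}{101}\right) \frac{1}{26509} + \frac{14149}{10792} = \frac{232263}{101} \cdot \frac{1}{26509} + \frac{14149}{10792} = \frac{232263}{2677409} + \frac{14149}{10792} = \frac{40389242237}{28894597928}$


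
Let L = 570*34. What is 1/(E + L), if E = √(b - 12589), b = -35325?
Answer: 9690/187816157 - I*√47914/375632314 ≈ 5.1593e-5 - 5.8273e-7*I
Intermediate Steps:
L = 19380
E = I*√47914 (E = √(-35325 - 12589) = √(-47914) = I*√47914 ≈ 218.89*I)
1/(E + L) = 1/(I*√47914 + 19380) = 1/(19380 + I*√47914)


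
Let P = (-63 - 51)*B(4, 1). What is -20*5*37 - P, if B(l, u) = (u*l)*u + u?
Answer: -3130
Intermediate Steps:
B(l, u) = u + l*u² (B(l, u) = (l*u)*u + u = l*u² + u = u + l*u²)
P = -570 (P = (-63 - 51)*(1*(1 + 4*1)) = -114*(1 + 4) = -114*5 = -570)
-20*5*37 - P = -20*5*37 - 1*(-570) = -100*37 + 570 = -3700 + 570 = -3130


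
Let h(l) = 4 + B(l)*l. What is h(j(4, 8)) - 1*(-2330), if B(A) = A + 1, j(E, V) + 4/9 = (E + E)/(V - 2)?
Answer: 189190/81 ≈ 2335.7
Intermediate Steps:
j(E, V) = -4/9 + 2*E/(-2 + V) (j(E, V) = -4/9 + (E + E)/(V - 2) = -4/9 + (2*E)/(-2 + V) = -4/9 + 2*E/(-2 + V))
B(A) = 1 + A
h(l) = 4 + l*(1 + l) (h(l) = 4 + (1 + l)*l = 4 + l*(1 + l))
h(j(4, 8)) - 1*(-2330) = (4 + (2*(4 - 2*8 + 9*4)/(9*(-2 + 8)))*(1 + 2*(4 - 2*8 + 9*4)/(9*(-2 + 8)))) - 1*(-2330) = (4 + ((2/9)*(4 - 16 + 36)/6)*(1 + (2/9)*(4 - 16 + 36)/6)) + 2330 = (4 + ((2/9)*(⅙)*24)*(1 + (2/9)*(⅙)*24)) + 2330 = (4 + 8*(1 + 8/9)/9) + 2330 = (4 + (8/9)*(17/9)) + 2330 = (4 + 136/81) + 2330 = 460/81 + 2330 = 189190/81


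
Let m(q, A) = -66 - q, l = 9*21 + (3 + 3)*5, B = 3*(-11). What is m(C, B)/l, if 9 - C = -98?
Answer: -173/219 ≈ -0.78995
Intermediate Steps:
B = -33
C = 107 (C = 9 - 1*(-98) = 9 + 98 = 107)
l = 219 (l = 189 + 6*5 = 189 + 30 = 219)
m(C, B)/l = (-66 - 1*107)/219 = (-66 - 107)*(1/219) = -173*1/219 = -173/219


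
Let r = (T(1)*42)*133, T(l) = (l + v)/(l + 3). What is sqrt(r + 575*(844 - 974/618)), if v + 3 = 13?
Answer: sqrt(190868531826)/618 ≈ 706.93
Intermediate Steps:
v = 10 (v = -3 + 13 = 10)
T(l) = (10 + l)/(3 + l) (T(l) = (l + 10)/(l + 3) = (10 + l)/(3 + l))
r = 30723/2 (r = (((10 + 1)/(3 + 1))*42)*133 = ((11/4)*42)*133 = (231/2)*133 = 30723/2 ≈ 15362.)
sqrt(r + 575*(844 - 974/618)) = sqrt(30723/2 + 575*(844 - 974/618)) = sqrt(30723/2 + 575*(844 - 974*1/618)) = sqrt(30723/2 + 575*(844 - 487/309)) = sqrt(30723/2 + 575*(260309/309)) = sqrt(30723/2 + 149677675/309) = sqrt(308848757/618) = sqrt(190868531826)/618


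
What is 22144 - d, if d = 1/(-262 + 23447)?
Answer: 513408639/23185 ≈ 22144.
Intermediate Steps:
d = 1/23185 ≈ 4.3131e-5
22144 - d = 22144 - 1*1/23185 = 22144 - 1/23185 = 513408639/23185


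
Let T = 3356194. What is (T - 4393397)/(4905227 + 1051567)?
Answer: -1037203/5956794 ≈ -0.17412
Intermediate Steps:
(T - 4393397)/(4905227 + 1051567) = (3356194 - 4393397)/(4905227 + 1051567) = -1037203/5956794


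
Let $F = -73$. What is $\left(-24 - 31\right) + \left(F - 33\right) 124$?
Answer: $-13199$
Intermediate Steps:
$\left(-24 - 31\right) + \left(F - 33\right) 124 = \left(-24 - 31\right) + \left(-73 - 33\right) 124 = -55 - 13144 = -13199$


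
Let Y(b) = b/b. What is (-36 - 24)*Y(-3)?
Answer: -60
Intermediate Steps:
Y(b) = 1
(-36 - 24)*Y(-3) = (-36 - 24)*1 = -60*1 = -60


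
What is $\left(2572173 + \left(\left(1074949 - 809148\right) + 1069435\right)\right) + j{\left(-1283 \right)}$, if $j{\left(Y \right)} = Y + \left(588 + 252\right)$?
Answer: $3906966$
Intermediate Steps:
$j{\left(Y \right)} = 840 + Y$ ($j{\left(Y \right)} = Y + 840 = 840 + Y$)
$\left(2572173 + \left(\left(1074949 - 809148\right) + 1069435\right)\right) + j{\left(-1283 \right)} = \left(2572173 + \left(\left(1074949 - 809148\right) + 1069435\right)\right) + \left(840 - 1283\right) = \left(2572173 + \left(265801 + 1069435\right)\right) - 443 = \left(2572173 + 1335236\right) - 443 = 3907409 - 443 = 3906966$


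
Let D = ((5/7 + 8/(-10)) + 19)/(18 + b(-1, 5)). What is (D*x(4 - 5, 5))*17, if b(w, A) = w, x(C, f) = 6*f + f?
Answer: 662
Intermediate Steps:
x(C, f) = 7*f
D = 662/595 (D = ((5/7 + 8/(-10)) + 19)/(18 - 1) = ((5*(⅐) + 8*(-⅒)) + 19)/17 = ((5/7 - ⅘) + 19)*(1/17) = (-3/35 + 19)*(1/17) = (662/35)*(1/17) = 662/595 ≈ 1.1126)
(D*x(4 - 5, 5))*17 = (662*(7*5)/595)*17 = ((662/595)*35)*17 = (662/17)*17 = 662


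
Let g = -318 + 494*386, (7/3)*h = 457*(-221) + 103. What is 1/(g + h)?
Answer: 7/1029880 ≈ 6.7969e-6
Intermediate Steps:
h = -302682/7 (h = 3*(457*(-221) + 103)/7 = 3*(-100997 + 103)/7 = (3/7)*(-100894) = -302682/7 ≈ -43240.)
g = 190366 (g = -318 + 190684 = 190366)
1/(g + h) = 1/(190366 - 302682/7) = 1/(1029880/7) = 7/1029880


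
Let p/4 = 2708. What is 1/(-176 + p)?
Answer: 1/10656 ≈ 9.3844e-5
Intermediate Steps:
p = 10832 (p = 4*2708 = 10832)
1/(-176 + p) = 1/(-176 + 10832) = 1/10656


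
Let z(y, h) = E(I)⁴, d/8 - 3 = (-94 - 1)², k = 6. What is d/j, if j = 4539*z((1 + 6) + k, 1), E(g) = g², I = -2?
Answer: 2257/36312 ≈ 0.062156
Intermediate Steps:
d = 72224 (d = 24 + 8*(-94 - 1)² = 24 + 8*(-95)² = 24 + 8*9025 = 24 + 72200 = 72224)
z(y, h) = 256 (z(y, h) = ((-2)²)⁴ = 4⁴ = 256)
j = 1161984 (j = 4539*256 = 1161984)
d/j = 72224/1161984 = 72224*(1/1161984) = 2257/36312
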